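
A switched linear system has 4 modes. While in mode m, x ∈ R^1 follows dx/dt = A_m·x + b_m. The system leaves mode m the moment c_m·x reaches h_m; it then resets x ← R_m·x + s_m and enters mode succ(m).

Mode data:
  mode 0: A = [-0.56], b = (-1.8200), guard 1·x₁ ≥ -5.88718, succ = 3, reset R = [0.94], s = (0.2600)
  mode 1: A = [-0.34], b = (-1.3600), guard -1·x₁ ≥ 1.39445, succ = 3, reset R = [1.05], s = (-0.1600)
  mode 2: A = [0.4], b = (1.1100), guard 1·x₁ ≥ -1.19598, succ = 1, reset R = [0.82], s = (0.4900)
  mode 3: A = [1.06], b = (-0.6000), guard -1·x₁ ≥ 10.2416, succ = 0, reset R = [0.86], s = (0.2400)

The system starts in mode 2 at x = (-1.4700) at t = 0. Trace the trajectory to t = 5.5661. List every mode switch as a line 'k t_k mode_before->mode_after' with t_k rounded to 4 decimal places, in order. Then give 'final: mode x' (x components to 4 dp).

1 0.4765 2->1
2 1.3523 1->3
3 2.8582 3->0
4 4.1106 0->3
5 4.6913 3->0
final: 0 -6.5082

Mode 2: guard c·x = -1.1960 hit at Δt = 0.4765 (t = 0.4765), x⁻ = (-1.1960) → reset → x⁺ = (-0.4907), jump to mode 1
Mode 1: guard c·x = 1.3944 hit at Δt = 0.8758 (t = 1.3523), x⁻ = (-1.3944) → reset → x⁺ = (-1.6242), jump to mode 3
Mode 3: guard c·x = 10.2416 hit at Δt = 1.5059 (t = 2.8582), x⁻ = (-10.2416) → reset → x⁺ = (-8.5678), jump to mode 0
Mode 0: guard c·x = -5.8872 hit at Δt = 1.2524 (t = 4.1106), x⁻ = (-5.8872) → reset → x⁺ = (-5.2739), jump to mode 3
Mode 3: guard c·x = 10.2416 hit at Δt = 0.5807 (t = 4.6913), x⁻ = (-10.2416) → reset → x⁺ = (-8.5678), jump to mode 0
Mode 0: flow for 0.8748 to horizon, guard not reached → x = (-6.5082)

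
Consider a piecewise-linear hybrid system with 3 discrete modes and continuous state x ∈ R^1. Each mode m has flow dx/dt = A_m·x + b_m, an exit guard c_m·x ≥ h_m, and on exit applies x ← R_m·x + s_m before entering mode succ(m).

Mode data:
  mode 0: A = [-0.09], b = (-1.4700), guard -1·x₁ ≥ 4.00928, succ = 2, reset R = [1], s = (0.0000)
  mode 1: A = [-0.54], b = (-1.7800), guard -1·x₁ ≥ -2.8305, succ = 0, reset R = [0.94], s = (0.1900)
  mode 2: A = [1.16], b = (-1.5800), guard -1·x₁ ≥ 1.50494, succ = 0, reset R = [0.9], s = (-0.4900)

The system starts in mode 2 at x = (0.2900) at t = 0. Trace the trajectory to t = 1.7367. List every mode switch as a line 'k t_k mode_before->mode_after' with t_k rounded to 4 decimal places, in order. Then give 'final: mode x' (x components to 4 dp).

1 0.8480 2->0
final: 0 -2.9582

Mode 2: guard c·x = 1.5049 hit at Δt = 0.8480 (t = 0.8480), x⁻ = (-1.5049) → reset → x⁺ = (-1.8444), jump to mode 0
Mode 0: flow for 0.8887 to horizon, guard not reached → x = (-2.9582)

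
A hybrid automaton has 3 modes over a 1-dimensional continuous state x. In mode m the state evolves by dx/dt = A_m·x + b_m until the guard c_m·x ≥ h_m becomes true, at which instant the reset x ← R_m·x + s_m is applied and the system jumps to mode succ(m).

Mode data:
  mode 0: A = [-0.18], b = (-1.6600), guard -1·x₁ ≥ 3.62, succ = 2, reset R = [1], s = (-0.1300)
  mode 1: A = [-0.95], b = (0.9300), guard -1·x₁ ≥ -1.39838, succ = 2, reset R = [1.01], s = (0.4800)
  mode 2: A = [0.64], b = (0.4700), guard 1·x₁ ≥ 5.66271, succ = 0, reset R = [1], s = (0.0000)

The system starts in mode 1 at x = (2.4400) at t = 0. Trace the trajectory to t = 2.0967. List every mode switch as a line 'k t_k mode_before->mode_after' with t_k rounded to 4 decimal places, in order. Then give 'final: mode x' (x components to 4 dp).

Mode 1: guard c·x = -1.3984 hit at Δt = 1.3137 (t = 1.3137), x⁻ = (1.3984) → reset → x⁺ = (1.8924), jump to mode 2
Mode 2: flow for 0.7830 to horizon, guard not reached → x = (3.6013)

1 1.3137 1->2
final: 2 3.6013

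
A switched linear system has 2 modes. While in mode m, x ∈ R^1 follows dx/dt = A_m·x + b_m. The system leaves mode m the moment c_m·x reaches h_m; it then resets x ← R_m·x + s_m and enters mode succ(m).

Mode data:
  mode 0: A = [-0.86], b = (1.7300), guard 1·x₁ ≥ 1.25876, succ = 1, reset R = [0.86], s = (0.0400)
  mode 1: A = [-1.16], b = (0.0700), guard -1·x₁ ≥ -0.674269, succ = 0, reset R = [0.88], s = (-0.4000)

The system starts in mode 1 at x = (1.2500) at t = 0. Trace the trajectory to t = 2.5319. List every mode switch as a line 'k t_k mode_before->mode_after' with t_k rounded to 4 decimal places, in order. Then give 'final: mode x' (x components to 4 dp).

1 0.5703 1->0
2 1.5956 0->1
3 2.0682 1->0
final: 0 0.7913

Mode 1: guard c·x = -0.6743 hit at Δt = 0.5703 (t = 0.5703), x⁻ = (0.6743) → reset → x⁺ = (0.1934), jump to mode 0
Mode 0: guard c·x = 1.2588 hit at Δt = 1.0253 (t = 1.5956), x⁻ = (1.2588) → reset → x⁺ = (1.1225), jump to mode 1
Mode 1: guard c·x = -0.6743 hit at Δt = 0.4726 (t = 2.0682), x⁻ = (0.6743) → reset → x⁺ = (0.1934), jump to mode 0
Mode 0: flow for 0.4637 to horizon, guard not reached → x = (0.7913)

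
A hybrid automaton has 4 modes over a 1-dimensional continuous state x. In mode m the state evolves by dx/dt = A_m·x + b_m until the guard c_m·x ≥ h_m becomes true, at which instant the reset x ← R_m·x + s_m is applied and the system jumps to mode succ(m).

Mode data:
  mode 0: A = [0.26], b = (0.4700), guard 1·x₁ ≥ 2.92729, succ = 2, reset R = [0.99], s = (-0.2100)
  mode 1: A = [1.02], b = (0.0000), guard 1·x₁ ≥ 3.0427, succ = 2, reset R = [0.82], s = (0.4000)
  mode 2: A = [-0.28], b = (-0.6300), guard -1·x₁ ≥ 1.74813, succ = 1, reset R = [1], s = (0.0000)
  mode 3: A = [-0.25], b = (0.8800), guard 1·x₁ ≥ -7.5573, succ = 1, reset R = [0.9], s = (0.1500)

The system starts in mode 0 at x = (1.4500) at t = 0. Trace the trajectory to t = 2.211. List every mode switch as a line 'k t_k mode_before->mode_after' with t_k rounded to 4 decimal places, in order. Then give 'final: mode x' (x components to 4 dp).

Mode 0: guard c·x = 2.9273 hit at Δt = 1.4383 (t = 1.4383), x⁻ = (2.9273) → reset → x⁺ = (2.6880), jump to mode 2
Mode 2: flow for 0.7727 to horizon, guard not reached → x = (1.7273)

1 1.4383 0->2
final: 2 1.7273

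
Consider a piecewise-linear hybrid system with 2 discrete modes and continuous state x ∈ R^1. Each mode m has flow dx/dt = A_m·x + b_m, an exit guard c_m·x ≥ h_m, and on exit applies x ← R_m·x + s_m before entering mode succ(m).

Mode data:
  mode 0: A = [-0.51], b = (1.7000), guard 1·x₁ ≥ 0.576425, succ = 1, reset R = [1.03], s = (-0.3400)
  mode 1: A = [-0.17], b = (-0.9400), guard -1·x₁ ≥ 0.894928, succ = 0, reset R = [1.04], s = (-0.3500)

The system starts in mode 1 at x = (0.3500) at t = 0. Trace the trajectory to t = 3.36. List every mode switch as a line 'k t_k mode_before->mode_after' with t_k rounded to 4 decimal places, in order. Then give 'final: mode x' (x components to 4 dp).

Mode 1: guard c·x = 0.8949 hit at Δt = 1.3996 (t = 1.3996), x⁻ = (-0.8949) → reset → x⁺ = (-1.2807), jump to mode 0
Mode 0: guard c·x = 0.5764 hit at Δt = 1.0098 (t = 2.4094), x⁻ = (0.5764) → reset → x⁺ = (0.2537), jump to mode 1
Mode 1: flow for 0.9506 to horizon, guard not reached → x = (-0.6092)

1 1.3996 1->0
2 2.4094 0->1
final: 1 -0.6092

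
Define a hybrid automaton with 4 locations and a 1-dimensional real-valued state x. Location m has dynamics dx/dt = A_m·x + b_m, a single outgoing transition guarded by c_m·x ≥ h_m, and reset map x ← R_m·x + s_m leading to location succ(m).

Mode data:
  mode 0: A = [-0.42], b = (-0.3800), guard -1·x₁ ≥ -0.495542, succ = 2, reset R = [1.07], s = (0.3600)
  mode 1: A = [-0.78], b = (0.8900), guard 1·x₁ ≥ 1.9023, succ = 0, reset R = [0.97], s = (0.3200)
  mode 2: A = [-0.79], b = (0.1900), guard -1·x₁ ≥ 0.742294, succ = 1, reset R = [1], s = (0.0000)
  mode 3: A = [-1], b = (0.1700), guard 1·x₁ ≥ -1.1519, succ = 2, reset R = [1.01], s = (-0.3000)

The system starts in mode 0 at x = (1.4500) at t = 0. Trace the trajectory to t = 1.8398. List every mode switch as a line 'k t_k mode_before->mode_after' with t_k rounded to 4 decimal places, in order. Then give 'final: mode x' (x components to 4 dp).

Mode 0: guard c·x = -0.4955 hit at Δt = 1.2375 (t = 1.2375), x⁻ = (0.4955) → reset → x⁺ = (0.8902), jump to mode 2
Mode 2: flow for 0.6023 to horizon, guard not reached → x = (0.6442)

1 1.2375 0->2
final: 2 0.6442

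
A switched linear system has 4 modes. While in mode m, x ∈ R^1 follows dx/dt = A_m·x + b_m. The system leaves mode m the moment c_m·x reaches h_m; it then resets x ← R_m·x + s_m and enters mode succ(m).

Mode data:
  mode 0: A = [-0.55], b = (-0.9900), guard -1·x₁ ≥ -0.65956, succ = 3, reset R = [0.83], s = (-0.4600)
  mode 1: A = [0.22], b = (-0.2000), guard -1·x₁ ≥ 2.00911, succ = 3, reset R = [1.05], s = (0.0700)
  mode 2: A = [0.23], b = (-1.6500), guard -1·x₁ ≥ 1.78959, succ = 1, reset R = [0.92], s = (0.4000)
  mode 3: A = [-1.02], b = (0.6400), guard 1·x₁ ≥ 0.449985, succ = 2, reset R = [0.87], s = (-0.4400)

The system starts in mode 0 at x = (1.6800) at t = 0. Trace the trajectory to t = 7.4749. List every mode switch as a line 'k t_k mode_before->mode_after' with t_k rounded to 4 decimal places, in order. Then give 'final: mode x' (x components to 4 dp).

Mode 0: guard c·x = -0.6596 hit at Δt = 0.6310 (t = 0.6310), x⁻ = (0.6596) → reset → x⁺ = (0.0874), jump to mode 3
Mode 3: guard c·x = 0.4500 hit at Δt = 1.0910 (t = 1.7220), x⁻ = (0.4500) → reset → x⁺ = (-0.0485), jump to mode 2
Mode 2: guard c·x = 1.7896 hit at Δt = 0.9390 (t = 2.6610), x⁻ = (-1.7896) → reset → x⁺ = (-1.2464), jump to mode 1
Mode 1: guard c·x = 2.0091 hit at Δt = 1.3770 (t = 4.0380), x⁻ = (-2.0091) → reset → x⁺ = (-2.0396), jump to mode 3
Mode 3: guard c·x = 0.4500 hit at Δt = 2.6568 (t = 6.6948), x⁻ = (0.4500) → reset → x⁺ = (-0.0485), jump to mode 2
Mode 2: flow for 0.7801 to horizon, guard not reached → x = (-1.4679)

1 0.6310 0->3
2 1.7220 3->2
3 2.6610 2->1
4 4.0380 1->3
5 6.6948 3->2
final: 2 -1.4679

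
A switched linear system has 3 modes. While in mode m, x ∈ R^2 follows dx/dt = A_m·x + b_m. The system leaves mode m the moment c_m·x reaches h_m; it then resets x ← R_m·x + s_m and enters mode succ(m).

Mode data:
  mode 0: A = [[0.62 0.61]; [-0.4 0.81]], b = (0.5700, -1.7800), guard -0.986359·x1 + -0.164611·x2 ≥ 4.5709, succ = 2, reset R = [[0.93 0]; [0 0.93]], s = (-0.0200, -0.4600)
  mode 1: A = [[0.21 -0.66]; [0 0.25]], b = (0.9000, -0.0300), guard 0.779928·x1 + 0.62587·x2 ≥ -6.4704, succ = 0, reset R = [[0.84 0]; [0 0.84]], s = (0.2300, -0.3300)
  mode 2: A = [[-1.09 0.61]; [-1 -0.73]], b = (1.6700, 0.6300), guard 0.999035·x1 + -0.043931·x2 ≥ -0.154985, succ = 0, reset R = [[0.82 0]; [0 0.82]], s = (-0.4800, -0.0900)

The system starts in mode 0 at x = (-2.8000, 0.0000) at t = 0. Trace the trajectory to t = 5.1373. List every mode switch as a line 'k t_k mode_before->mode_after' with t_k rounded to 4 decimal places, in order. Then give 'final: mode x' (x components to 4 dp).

Mode 0: guard c·x = 4.5709 hit at Δt = 0.9543 (t = 0.9543), x⁻ = (-4.5376, -0.5781) → reset → x⁺ = (-4.2400, -0.9977), jump to mode 2
Mode 2: guard c·x = -0.1550 hit at Δt = 1.0151 (t = 1.9694), x⁻ = (-0.1043, 1.1558) → reset → x⁺ = (-0.5655, 0.8578), jump to mode 0
Mode 0: guard c·x = 4.5709 hit at Δt = 2.6062 (t = 4.5756), x⁻ = (-3.3877, -7.4687) → reset → x⁺ = (-3.1705, -7.4059), jump to mode 2
Mode 2: flow for 0.5617 to horizon, guard not reached → x = (-2.2964, -3.3467)

1 0.9543 0->2
2 1.9694 2->0
3 4.5756 0->2
final: 2 -2.2964 -3.3467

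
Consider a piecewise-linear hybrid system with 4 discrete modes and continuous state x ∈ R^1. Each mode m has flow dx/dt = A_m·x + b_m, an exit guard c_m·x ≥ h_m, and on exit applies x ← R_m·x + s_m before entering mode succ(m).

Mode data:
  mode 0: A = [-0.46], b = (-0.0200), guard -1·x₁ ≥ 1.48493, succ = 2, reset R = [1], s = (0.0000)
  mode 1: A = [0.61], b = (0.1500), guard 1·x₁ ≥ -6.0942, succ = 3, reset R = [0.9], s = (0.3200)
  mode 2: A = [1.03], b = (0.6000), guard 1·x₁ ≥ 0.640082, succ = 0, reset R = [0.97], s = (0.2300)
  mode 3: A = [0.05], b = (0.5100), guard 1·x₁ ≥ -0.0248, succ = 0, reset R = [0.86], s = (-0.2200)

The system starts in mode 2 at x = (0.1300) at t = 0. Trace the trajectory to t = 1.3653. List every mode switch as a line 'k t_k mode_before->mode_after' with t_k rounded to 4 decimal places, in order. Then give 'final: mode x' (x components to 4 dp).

1 0.5242 2->0
final: 0 0.5639

Mode 2: guard c·x = 0.6401 hit at Δt = 0.5242 (t = 0.5242), x⁻ = (0.6401) → reset → x⁺ = (0.8509), jump to mode 0
Mode 0: flow for 0.8411 to horizon, guard not reached → x = (0.5639)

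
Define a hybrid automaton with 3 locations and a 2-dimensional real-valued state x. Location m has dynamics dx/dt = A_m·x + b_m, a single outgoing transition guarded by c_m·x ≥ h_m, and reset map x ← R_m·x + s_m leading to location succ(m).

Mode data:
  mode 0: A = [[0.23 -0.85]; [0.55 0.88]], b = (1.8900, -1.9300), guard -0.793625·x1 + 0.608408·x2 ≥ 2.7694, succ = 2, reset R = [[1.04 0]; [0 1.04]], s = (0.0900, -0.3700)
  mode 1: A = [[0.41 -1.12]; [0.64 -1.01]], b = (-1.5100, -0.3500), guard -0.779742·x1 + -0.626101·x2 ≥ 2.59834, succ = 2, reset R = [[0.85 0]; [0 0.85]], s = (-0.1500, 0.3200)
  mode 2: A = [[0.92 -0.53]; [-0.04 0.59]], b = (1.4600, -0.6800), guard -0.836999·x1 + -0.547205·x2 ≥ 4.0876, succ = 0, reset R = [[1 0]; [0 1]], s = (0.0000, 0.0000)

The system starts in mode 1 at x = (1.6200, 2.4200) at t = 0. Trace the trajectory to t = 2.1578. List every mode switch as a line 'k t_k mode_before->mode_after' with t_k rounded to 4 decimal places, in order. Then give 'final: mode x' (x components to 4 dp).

1 1.5540 1->2
final: 2 -3.3278 -0.5341

Mode 1: guard c·x = 2.5983 hit at Δt = 1.5540 (t = 1.5540), x⁻ = (-2.9463, -0.4807) → reset → x⁺ = (-2.6544, -0.0886), jump to mode 2
Mode 2: flow for 0.6038 to horizon, guard not reached → x = (-3.3278, -0.5341)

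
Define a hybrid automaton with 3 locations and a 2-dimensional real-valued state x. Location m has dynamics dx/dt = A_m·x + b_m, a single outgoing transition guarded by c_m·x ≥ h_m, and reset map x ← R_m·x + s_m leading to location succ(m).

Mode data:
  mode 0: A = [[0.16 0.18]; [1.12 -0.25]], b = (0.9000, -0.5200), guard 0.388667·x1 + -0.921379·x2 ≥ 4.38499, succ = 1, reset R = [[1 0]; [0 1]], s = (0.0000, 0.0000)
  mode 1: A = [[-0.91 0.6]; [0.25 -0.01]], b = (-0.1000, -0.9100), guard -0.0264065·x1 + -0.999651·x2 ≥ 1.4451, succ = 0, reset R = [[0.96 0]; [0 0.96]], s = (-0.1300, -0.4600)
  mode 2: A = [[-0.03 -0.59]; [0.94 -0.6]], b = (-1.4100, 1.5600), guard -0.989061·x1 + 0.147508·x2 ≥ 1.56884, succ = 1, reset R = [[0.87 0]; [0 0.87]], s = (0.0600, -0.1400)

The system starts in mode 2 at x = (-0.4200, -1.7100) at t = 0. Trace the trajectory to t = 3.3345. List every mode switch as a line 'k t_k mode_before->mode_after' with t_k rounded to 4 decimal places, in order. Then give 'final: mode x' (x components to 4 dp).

1 1.2875 2->1
2 2.1917 1->0
final: 0 -0.7361 -2.8856

Mode 2: guard c·x = 1.5688 hit at Δt = 1.2875 (t = 1.2875), x⁻ = (-1.6227, -0.2447) → reset → x⁺ = (-1.3517, -0.3529), jump to mode 1
Mode 1: guard c·x = 1.4451 hit at Δt = 0.9042 (t = 2.1917), x⁻ = (-1.0121, -1.4189) → reset → x⁺ = (-1.1016, -1.8221), jump to mode 0
Mode 0: flow for 1.1428 to horizon, guard not reached → x = (-0.7361, -2.8856)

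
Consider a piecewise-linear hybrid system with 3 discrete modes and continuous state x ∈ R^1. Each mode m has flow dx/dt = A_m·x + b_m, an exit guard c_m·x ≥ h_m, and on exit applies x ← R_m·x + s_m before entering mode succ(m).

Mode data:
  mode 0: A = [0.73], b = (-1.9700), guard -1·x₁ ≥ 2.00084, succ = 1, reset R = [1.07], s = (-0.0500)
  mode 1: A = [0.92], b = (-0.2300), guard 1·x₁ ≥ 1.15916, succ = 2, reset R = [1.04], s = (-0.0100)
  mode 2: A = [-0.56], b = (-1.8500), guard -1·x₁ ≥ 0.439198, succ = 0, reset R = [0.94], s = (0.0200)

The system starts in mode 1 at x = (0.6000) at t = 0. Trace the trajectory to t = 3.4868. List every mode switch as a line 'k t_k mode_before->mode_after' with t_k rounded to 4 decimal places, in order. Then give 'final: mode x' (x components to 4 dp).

Mode 1: guard c·x = 1.1592 hit at Δt = 1.0376 (t = 1.0376), x⁻ = (1.1592) → reset → x⁺ = (1.1955), jump to mode 2
Mode 2: guard c·x = 0.4392 hit at Δt = 0.8063 (t = 1.8439), x⁻ = (-0.4392) → reset → x⁺ = (-0.3928), jump to mode 0
Mode 0: guard c·x = 2.0008 hit at Δt = 0.5737 (t = 2.4176), x⁻ = (-2.0008) → reset → x⁺ = (-2.1909), jump to mode 1
Mode 1: flow for 1.0692 to horizon, guard not reached → x = (-6.2776)

1 1.0376 1->2
2 1.8439 2->0
3 2.4176 0->1
final: 1 -6.2776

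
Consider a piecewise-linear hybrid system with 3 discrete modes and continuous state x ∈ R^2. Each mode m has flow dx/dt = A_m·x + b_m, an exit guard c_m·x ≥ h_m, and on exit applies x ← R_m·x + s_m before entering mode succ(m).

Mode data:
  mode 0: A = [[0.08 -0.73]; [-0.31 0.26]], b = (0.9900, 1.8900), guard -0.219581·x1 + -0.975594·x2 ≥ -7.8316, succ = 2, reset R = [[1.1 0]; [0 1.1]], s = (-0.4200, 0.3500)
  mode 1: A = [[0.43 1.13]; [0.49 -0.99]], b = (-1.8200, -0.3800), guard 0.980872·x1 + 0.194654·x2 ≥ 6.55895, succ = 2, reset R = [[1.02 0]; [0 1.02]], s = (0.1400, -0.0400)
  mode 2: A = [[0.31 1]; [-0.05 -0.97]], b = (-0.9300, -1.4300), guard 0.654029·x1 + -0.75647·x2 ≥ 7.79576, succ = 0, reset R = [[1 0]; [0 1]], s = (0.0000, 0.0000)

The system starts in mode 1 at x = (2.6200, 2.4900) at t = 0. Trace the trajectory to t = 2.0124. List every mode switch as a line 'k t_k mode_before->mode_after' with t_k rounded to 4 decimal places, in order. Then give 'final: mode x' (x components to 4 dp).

1 1.5920 1->2
final: 2 7.6584 0.7641

Mode 1: guard c·x = 6.5590 hit at Δt = 1.5920 (t = 1.5920), x⁻ = (6.2749, 2.0757) → reset → x⁺ = (6.5404, 2.0772), jump to mode 2
Mode 2: flow for 0.4204 to horizon, guard not reached → x = (7.6584, 0.7641)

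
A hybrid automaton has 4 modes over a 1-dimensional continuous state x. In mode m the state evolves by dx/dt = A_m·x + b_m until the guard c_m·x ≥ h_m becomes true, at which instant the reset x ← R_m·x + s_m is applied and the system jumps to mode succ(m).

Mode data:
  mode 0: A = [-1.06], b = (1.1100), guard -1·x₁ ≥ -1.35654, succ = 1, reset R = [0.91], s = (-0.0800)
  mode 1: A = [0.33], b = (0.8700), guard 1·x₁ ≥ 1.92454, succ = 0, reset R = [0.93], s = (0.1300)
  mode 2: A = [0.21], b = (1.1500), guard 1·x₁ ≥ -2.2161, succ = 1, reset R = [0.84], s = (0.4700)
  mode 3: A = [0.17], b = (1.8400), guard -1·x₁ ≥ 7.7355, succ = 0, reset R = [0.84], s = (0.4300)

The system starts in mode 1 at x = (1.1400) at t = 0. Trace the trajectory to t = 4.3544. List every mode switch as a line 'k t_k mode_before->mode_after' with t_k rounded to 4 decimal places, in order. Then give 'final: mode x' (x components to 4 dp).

Mode 1: guard c·x = 1.9245 hit at Δt = 0.5720 (t = 0.5720), x⁻ = (1.9245) → reset → x⁺ = (1.9198), jump to mode 0
Mode 0: guard c·x = -1.3565 hit at Δt = 0.9783 (t = 1.5503), x⁻ = (1.3565) → reset → x⁺ = (1.1545), jump to mode 1
Mode 1: guard c·x = 1.9245 hit at Δt = 0.5604 (t = 2.1107), x⁻ = (1.9245) → reset → x⁺ = (1.9198), jump to mode 0
Mode 0: guard c·x = -1.3565 hit at Δt = 0.9783 (t = 3.0890), x⁻ = (1.3565) → reset → x⁺ = (1.1545), jump to mode 1
Mode 1: guard c·x = 1.9245 hit at Δt = 0.5604 (t = 3.6494), x⁻ = (1.9245) → reset → x⁺ = (1.9198), jump to mode 0
Mode 0: flow for 0.7050 to horizon, guard not reached → x = (1.4605)

1 0.5720 1->0
2 1.5503 0->1
3 2.1107 1->0
4 3.0890 0->1
5 3.6494 1->0
final: 0 1.4605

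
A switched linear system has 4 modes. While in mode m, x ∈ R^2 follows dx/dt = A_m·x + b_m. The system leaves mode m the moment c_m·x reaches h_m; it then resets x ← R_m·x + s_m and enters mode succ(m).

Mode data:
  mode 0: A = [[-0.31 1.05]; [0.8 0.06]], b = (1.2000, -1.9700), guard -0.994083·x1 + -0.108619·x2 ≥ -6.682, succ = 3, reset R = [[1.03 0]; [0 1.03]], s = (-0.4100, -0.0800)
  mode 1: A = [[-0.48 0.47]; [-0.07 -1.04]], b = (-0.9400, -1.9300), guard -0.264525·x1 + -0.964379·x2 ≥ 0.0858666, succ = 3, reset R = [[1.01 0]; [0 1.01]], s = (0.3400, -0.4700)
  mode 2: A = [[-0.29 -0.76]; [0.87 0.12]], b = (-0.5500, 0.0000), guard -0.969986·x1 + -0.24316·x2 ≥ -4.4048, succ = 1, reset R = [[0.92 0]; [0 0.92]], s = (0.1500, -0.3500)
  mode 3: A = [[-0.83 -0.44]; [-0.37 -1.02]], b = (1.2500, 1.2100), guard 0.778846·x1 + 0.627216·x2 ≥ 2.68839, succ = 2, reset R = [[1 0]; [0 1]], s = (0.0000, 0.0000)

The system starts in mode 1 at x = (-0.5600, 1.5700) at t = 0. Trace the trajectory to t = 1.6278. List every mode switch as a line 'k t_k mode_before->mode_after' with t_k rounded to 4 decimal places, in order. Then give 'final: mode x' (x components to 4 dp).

1 0.5443 1->3
final: 3 0.6431 0.5938

Mode 1: guard c·x = 0.0859 hit at Δt = 0.5443 (t = 0.5443), x⁻ = (-0.7154, 0.1072) → reset → x⁺ = (-0.3825, -0.3617), jump to mode 3
Mode 3: flow for 1.0835 to horizon, guard not reached → x = (0.6431, 0.5938)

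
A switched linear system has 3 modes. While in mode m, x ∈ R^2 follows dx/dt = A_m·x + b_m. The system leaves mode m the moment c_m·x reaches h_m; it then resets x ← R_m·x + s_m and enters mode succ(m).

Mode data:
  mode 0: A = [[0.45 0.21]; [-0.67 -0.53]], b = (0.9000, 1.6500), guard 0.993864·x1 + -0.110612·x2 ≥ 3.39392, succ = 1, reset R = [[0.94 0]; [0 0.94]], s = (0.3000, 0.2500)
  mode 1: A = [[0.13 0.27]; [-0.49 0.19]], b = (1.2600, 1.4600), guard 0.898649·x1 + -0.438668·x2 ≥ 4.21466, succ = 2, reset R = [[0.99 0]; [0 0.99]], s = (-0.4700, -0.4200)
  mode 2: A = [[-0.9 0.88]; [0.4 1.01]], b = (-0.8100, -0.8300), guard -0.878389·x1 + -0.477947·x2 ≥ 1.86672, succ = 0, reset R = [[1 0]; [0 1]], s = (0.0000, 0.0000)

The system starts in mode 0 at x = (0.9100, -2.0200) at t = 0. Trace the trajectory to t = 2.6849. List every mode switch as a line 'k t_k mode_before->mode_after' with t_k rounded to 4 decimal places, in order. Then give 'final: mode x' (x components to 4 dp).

Mode 0: guard c·x = 3.3939 hit at Δt = 1.5586 (t = 1.5586), x⁻ = (3.3440, -0.6372) → reset → x⁺ = (3.4433, -0.3489), jump to mode 1
Mode 1: guard c·x = 4.2147 hit at Δt = 0.5653 (t = 2.1239), x⁻ = (4.3695, -0.6566) → reset → x⁺ = (3.8558, -1.0700), jump to mode 2
Mode 2: flow for 0.5610 to horizon, guard not reached → x = (1.4521, -1.6995)

1 1.5586 0->1
2 2.1239 1->2
final: 2 1.4521 -1.6995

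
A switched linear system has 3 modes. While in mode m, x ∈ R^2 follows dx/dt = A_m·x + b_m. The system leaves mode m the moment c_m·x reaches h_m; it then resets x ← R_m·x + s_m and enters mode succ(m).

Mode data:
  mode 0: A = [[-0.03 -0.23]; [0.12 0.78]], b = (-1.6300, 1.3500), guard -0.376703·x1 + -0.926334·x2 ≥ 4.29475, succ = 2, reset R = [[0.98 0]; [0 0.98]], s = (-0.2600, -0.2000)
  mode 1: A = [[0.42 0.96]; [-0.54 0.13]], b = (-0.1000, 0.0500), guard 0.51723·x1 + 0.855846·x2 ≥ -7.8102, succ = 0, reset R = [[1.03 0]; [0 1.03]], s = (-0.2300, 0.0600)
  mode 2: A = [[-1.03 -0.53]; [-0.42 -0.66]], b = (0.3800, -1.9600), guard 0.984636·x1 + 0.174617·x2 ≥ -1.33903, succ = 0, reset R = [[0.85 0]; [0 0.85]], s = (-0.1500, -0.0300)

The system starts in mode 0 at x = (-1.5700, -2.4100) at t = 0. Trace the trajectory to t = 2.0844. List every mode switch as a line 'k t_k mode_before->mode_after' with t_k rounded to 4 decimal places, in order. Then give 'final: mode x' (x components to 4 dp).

1 1.0285 0->2
2 1.5187 2->0
final: 0 -1.3150 -3.4762

Mode 0: guard c·x = 4.2947 hit at Δt = 1.0285 (t = 1.0285), x⁻ = (-2.4906, -3.6235) → reset → x⁺ = (-2.7008, -3.7510), jump to mode 2
Mode 2: guard c·x = -1.3390 hit at Δt = 0.4902 (t = 1.5187), x⁻ = (-0.7829, -3.2536) → reset → x⁺ = (-0.8155, -2.7956), jump to mode 0
Mode 0: flow for 0.5657 to horizon, guard not reached → x = (-1.3150, -3.4762)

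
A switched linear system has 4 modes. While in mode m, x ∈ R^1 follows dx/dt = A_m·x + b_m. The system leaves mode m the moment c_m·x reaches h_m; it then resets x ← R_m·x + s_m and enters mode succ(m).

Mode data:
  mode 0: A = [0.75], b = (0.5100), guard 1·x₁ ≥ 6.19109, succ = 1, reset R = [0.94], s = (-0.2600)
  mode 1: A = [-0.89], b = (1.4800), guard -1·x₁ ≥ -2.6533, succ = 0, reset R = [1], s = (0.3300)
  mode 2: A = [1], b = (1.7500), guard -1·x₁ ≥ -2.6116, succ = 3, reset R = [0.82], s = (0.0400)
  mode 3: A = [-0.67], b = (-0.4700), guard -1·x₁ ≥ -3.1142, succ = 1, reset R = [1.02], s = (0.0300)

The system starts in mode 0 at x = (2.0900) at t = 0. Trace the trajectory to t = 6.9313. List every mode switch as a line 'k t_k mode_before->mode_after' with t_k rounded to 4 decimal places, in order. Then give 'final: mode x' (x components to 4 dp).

1 1.2113 0->1
2 2.7504 1->0
3 3.5890 0->1
4 5.1281 1->0
5 5.9667 0->1
final: 1 3.3144

Mode 0: guard c·x = 6.1911 hit at Δt = 1.2113 (t = 1.2113), x⁻ = (6.1911) → reset → x⁺ = (5.5596), jump to mode 1
Mode 1: guard c·x = -2.6533 hit at Δt = 1.5391 (t = 2.7504), x⁻ = (2.6533) → reset → x⁺ = (2.9833), jump to mode 0
Mode 0: guard c·x = 6.1911 hit at Δt = 0.8386 (t = 3.5890), x⁻ = (6.1911) → reset → x⁺ = (5.5596), jump to mode 1
Mode 1: guard c·x = -2.6533 hit at Δt = 1.5391 (t = 5.1281), x⁻ = (2.6533) → reset → x⁺ = (2.9833), jump to mode 0
Mode 0: guard c·x = 6.1911 hit at Δt = 0.8386 (t = 5.9667), x⁻ = (6.1911) → reset → x⁺ = (5.5596), jump to mode 1
Mode 1: flow for 0.9646 to horizon, guard not reached → x = (3.3144)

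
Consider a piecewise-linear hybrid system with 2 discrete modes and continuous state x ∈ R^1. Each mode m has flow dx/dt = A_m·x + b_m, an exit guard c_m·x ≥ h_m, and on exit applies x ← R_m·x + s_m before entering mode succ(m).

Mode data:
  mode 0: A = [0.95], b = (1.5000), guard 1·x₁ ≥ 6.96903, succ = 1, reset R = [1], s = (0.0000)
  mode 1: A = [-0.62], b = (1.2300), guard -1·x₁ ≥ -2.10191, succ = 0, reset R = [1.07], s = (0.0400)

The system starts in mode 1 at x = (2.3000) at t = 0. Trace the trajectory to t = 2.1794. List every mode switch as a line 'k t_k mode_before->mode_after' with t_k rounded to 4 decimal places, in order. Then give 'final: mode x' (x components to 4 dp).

Mode 1: guard c·x = -2.1019 hit at Δt = 1.5889 (t = 1.5889), x⁻ = (2.1019) → reset → x⁺ = (2.2890), jump to mode 0
Mode 0: flow for 0.5905 to horizon, guard not reached → x = (5.1991)

1 1.5889 1->0
final: 0 5.1991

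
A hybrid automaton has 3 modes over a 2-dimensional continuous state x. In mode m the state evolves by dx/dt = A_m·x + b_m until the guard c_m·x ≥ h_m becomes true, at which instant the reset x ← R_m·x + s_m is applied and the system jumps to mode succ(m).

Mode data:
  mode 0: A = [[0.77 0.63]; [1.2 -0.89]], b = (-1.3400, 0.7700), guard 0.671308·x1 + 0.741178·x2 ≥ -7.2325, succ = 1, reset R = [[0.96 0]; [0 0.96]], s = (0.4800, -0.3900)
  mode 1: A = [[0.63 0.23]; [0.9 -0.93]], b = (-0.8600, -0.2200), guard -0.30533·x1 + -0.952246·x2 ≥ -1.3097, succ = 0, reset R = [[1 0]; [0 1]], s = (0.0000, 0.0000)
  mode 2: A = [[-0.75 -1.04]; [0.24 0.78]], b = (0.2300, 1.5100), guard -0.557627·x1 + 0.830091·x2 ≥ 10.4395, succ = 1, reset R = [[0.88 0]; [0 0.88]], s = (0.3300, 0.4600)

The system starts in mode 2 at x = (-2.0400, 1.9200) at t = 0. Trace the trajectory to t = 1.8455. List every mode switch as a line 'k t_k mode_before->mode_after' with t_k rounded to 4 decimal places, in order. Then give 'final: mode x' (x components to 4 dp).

1 1.5424 2->1
final: 1 -5.3554 4.9563

Mode 2: guard c·x = 10.4395 hit at Δt = 1.5424 (t = 1.5424), x⁻ = (-5.6074, 8.8095) → reset → x⁺ = (-4.6045, 8.2123), jump to mode 1
Mode 1: flow for 0.3031 to horizon, guard not reached → x = (-5.3554, 4.9563)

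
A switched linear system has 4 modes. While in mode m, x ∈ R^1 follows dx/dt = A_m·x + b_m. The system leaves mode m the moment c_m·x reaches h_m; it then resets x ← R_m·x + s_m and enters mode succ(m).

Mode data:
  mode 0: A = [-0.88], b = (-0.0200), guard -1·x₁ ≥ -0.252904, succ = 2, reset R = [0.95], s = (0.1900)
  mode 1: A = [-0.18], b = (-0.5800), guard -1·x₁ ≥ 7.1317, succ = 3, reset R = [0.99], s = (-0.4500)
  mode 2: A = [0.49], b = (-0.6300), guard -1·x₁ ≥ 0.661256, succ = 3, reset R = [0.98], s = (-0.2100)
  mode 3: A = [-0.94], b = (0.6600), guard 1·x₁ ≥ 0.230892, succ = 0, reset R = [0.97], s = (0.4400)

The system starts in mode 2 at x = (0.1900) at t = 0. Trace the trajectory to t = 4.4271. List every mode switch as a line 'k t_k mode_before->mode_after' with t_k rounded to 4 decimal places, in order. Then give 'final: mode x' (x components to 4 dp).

1 1.1732 2->3
2 2.4468 3->0
3 3.4841 0->2
final: 2 -0.0722

Mode 2: guard c·x = 0.6613 hit at Δt = 1.1732 (t = 1.1732), x⁻ = (-0.6613) → reset → x⁺ = (-0.8580), jump to mode 3
Mode 3: guard c·x = 0.2309 hit at Δt = 1.2736 (t = 2.4468), x⁻ = (0.2309) → reset → x⁺ = (0.6640), jump to mode 0
Mode 0: guard c·x = -0.2529 hit at Δt = 1.0373 (t = 3.4841), x⁻ = (0.2529) → reset → x⁺ = (0.4303), jump to mode 2
Mode 2: flow for 0.9430 to horizon, guard not reached → x = (-0.0722)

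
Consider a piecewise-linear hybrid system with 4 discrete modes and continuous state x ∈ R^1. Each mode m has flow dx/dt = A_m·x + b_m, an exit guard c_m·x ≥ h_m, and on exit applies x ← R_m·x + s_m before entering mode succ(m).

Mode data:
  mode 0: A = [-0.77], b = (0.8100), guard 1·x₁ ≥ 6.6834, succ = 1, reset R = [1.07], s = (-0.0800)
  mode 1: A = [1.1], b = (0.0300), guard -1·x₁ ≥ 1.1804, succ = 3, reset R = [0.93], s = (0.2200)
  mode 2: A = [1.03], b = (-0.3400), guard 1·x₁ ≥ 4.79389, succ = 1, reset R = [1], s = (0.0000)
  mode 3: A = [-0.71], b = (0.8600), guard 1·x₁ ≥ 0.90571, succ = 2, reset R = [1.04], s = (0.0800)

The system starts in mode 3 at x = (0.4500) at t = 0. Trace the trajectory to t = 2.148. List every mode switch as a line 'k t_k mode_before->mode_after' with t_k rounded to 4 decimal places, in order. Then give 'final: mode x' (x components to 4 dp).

Mode 3: guard c·x = 0.9057 hit at Δt = 1.2857 (t = 1.2857), x⁻ = (0.9057) → reset → x⁺ = (1.0219), jump to mode 2
Mode 2: flow for 0.8623 to horizon, guard not reached → x = (2.0117)

1 1.2857 3->2
final: 2 2.0117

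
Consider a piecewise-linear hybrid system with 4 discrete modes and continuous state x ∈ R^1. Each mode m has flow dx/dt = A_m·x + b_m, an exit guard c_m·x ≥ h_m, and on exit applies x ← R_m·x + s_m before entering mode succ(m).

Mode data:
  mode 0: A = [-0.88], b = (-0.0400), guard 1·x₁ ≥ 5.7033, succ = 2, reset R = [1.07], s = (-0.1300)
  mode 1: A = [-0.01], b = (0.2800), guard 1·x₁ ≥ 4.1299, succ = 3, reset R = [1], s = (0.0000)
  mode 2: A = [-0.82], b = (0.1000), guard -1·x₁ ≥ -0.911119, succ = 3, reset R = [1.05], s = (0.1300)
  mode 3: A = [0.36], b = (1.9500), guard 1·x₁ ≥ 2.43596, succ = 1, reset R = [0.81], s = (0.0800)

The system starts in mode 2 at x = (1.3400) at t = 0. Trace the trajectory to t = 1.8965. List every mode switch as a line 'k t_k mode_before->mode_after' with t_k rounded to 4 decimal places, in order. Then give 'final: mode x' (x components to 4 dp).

1 0.5293 2->3
2 1.0530 3->1
final: 1 2.2711

Mode 2: guard c·x = -0.9111 hit at Δt = 0.5293 (t = 0.5293), x⁻ = (0.9111) → reset → x⁺ = (1.0867), jump to mode 3
Mode 3: guard c·x = 2.4360 hit at Δt = 0.5237 (t = 1.0530), x⁻ = (2.4360) → reset → x⁺ = (2.0531), jump to mode 1
Mode 1: flow for 0.8435 to horizon, guard not reached → x = (2.2711)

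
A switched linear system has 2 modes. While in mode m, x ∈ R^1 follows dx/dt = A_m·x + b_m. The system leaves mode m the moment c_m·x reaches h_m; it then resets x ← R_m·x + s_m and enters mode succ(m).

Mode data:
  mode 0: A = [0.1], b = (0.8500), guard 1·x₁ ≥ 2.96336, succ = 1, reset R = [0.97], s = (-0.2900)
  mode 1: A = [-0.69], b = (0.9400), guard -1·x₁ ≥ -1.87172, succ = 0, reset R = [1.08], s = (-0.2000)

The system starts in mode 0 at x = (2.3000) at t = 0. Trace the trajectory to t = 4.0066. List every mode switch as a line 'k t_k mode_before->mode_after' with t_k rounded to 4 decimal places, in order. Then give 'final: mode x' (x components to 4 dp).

1 0.5961 0->1
2 1.8644 1->0
3 2.9137 0->1
final: 1 1.9373

Mode 0: guard c·x = 2.9634 hit at Δt = 0.5961 (t = 0.5961), x⁻ = (2.9634) → reset → x⁺ = (2.5845), jump to mode 1
Mode 1: guard c·x = -1.8717 hit at Δt = 1.2683 (t = 1.8644), x⁻ = (1.8717) → reset → x⁺ = (1.8215), jump to mode 0
Mode 0: guard c·x = 2.9634 hit at Δt = 1.0493 (t = 2.9137), x⁻ = (2.9634) → reset → x⁺ = (2.5845), jump to mode 1
Mode 1: flow for 1.0929 to horizon, guard not reached → x = (1.9373)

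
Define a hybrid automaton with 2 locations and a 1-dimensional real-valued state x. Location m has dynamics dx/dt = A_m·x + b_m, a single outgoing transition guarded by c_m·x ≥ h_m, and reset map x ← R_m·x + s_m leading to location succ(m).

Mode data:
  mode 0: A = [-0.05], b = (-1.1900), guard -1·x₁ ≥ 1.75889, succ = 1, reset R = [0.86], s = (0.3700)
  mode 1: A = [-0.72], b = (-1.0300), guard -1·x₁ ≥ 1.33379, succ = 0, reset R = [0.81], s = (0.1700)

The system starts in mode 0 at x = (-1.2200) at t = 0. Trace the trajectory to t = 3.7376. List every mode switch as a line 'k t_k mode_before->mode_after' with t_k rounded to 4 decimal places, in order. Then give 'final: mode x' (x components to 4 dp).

Mode 0: guard c·x = 1.7589 hit at Δt = 0.4831 (t = 0.4831), x⁻ = (-1.7589) → reset → x⁺ = (-1.1426), jump to mode 1
Mode 1: guard c·x = 1.3338 hit at Δt = 1.5144 (t = 1.9975), x⁻ = (-1.3338) → reset → x⁺ = (-0.9104), jump to mode 0
Mode 0: guard c·x = 1.7589 hit at Δt = 0.7555 (t = 2.7530), x⁻ = (-1.7589) → reset → x⁺ = (-1.1426), jump to mode 1
Mode 1: flow for 0.9846 to horizon, guard not reached → x = (-1.2889)

1 0.4831 0->1
2 1.9975 1->0
3 2.7530 0->1
final: 1 -1.2889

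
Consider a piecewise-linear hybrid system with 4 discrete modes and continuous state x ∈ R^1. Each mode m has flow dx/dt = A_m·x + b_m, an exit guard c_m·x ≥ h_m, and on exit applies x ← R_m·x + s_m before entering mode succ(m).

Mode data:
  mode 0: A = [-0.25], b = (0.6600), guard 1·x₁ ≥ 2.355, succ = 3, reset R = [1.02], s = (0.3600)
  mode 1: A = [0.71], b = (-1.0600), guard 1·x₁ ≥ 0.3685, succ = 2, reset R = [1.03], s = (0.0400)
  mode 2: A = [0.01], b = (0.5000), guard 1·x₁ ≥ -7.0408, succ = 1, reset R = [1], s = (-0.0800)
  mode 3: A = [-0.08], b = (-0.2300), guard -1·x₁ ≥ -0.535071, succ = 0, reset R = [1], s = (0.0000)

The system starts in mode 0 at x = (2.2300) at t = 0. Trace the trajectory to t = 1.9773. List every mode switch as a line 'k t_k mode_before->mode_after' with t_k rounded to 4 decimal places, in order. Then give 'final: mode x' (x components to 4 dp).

1 1.4547 0->3
final: 3 2.5313

Mode 0: guard c·x = 2.3550 hit at Δt = 1.4547 (t = 1.4547), x⁻ = (2.3550) → reset → x⁺ = (2.7621), jump to mode 3
Mode 3: flow for 0.5226 to horizon, guard not reached → x = (2.5313)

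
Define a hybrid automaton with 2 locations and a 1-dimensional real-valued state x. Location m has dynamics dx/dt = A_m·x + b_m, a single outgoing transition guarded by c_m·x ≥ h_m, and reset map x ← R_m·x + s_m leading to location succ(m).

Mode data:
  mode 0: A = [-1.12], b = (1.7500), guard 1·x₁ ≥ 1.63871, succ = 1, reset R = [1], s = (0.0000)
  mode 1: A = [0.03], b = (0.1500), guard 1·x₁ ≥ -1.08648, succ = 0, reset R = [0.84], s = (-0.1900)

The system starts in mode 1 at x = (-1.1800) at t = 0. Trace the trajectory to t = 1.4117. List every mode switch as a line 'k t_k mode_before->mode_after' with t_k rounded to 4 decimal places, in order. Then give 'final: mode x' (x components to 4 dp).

Mode 1: guard c·x = -1.0865 hit at Δt = 0.8062 (t = 0.8062), x⁻ = (-1.0865) → reset → x⁺ = (-1.1026), jump to mode 0
Mode 0: flow for 0.6055 to horizon, guard not reached → x = (0.2098)

1 0.8062 1->0
final: 0 0.2098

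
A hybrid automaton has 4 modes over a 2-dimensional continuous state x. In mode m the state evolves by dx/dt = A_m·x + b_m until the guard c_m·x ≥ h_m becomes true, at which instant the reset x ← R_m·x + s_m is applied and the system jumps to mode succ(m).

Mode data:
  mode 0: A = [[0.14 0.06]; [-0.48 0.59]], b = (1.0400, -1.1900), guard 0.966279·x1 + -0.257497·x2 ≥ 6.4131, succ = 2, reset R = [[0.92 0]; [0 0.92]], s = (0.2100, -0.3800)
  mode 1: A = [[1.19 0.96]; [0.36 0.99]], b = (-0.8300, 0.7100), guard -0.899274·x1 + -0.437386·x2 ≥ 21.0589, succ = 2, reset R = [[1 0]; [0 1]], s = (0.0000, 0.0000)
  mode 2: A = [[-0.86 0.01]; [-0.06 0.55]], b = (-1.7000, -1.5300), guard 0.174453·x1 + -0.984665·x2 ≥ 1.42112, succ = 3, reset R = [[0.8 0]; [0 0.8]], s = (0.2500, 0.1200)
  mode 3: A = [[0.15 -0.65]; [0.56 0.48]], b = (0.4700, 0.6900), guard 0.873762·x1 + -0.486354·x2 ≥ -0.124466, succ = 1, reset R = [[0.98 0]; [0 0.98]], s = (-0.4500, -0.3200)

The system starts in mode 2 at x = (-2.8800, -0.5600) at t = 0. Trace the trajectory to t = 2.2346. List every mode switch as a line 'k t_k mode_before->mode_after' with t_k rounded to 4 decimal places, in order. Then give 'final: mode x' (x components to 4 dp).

1 0.6563 2->3
2 1.1207 3->1
final: 1 -16.3135 -8.9525

Mode 2: guard c·x = 1.4211 hit at Δt = 0.6563 (t = 0.6563), x⁻ = (-2.4967, -1.8856) → reset → x⁺ = (-1.7473, -1.3885), jump to mode 3
Mode 3: guard c·x = -0.1245 hit at Δt = 0.4644 (t = 1.1207), x⁻ = (-1.1472, -1.8052) → reset → x⁺ = (-1.5743, -2.0891), jump to mode 1
Mode 1: flow for 1.1139 to horizon, guard not reached → x = (-16.3135, -8.9525)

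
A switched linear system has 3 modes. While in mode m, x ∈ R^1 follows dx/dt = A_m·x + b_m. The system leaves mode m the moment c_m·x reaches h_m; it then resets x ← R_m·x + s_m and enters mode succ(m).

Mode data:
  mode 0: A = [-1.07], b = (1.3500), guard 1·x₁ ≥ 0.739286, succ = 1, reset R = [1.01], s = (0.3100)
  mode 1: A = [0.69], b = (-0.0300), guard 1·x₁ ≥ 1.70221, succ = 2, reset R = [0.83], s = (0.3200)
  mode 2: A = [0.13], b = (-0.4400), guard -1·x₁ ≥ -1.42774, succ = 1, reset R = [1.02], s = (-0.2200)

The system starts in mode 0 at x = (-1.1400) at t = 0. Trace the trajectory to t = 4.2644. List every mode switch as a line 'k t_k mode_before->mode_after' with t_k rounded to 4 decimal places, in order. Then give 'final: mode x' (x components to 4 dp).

1 1.4257 0->1
2 2.1401 1->2
3 3.4439 2->1
4 3.9218 1->2
final: 2 1.6576

Mode 0: guard c·x = 0.7393 hit at Δt = 1.4257 (t = 1.4257), x⁻ = (0.7393) → reset → x⁺ = (1.0567), jump to mode 1
Mode 1: guard c·x = 1.7022 hit at Δt = 0.7144 (t = 2.1401), x⁻ = (1.7022) → reset → x⁺ = (1.7328), jump to mode 2
Mode 2: guard c·x = -1.4277 hit at Δt = 1.3038 (t = 3.4439), x⁻ = (1.4277) → reset → x⁺ = (1.2363), jump to mode 1
Mode 1: guard c·x = 1.7022 hit at Δt = 0.4779 (t = 3.9218), x⁻ = (1.7022) → reset → x⁺ = (1.7328), jump to mode 2
Mode 2: flow for 0.3426 to horizon, guard not reached → x = (1.6576)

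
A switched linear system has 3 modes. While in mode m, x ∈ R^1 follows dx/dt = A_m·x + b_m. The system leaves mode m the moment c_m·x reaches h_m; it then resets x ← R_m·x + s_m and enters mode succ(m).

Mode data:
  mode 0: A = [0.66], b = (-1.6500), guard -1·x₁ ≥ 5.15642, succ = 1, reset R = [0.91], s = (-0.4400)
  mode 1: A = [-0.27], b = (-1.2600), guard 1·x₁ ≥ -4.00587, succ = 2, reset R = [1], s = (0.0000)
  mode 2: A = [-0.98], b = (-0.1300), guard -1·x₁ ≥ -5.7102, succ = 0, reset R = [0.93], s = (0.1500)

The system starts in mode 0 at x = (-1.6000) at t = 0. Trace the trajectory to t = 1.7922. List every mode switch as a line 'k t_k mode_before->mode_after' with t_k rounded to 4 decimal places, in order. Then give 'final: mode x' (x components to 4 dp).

Mode 0: guard c·x = 5.1564 hit at Δt = 0.9463 (t = 0.9463), x⁻ = (-5.1564) → reset → x⁺ = (-5.1323), jump to mode 1
Mode 1: flow for 0.8459 to horizon, guard not reached → x = (-5.0373)

1 0.9463 0->1
final: 1 -5.0373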